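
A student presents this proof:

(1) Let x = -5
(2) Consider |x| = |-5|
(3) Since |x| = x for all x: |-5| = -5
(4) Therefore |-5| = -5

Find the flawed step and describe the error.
Step 3: Since |x| = x for all x: |-5| = -5

Step 3 incorrectly states that |x| = x for all x. The correct definition is |x| = x when x >= 0, and |x| = -x when x < 0. Since -5 < 0, we have |-5| = -(-5) = 5, not -5.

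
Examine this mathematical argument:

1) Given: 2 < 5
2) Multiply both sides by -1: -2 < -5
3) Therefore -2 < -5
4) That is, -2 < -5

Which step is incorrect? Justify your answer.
Step 2: Multiply both sides by -1: -2 < -5

Step 2 multiplies both sides by -1 but fails to reverse the inequality sign. When multiplying (or dividing) an inequality by a negative number, the direction must be reversed. Since 2 < 5, we should get -2 > -5, i.e., -2 > -5.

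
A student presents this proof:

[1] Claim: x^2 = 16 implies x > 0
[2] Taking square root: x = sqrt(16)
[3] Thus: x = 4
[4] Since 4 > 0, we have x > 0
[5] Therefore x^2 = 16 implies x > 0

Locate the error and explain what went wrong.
Step 2: Taking square root: x = sqrt(16)

Step 2 takes the square root and assumes the positive root only. The equation x^2 = 16 actually has two solutions: x = 4 and x = -4. The proof silently assumes x > 0 without justification, then uses this assumption to conclude x > 0, which is circular. The counterexample x = -4 shows the claim is false.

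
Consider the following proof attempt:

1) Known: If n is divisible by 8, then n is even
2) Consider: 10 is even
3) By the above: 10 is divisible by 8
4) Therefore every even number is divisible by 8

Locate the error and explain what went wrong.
Step 3: By the above: 10 is divisible by 8

Step 3 commits the fallacy of affirming the consequent. The known fact 'divisible by 8 → even' does NOT imply 'even → divisible by 8'. That would be the converse, which is false. For example, 10 is even but 10 ÷ 8 = 1.25, which is not an integer.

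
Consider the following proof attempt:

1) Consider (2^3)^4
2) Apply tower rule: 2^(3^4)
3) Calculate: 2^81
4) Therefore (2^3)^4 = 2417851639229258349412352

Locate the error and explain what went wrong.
Step 2: Apply tower rule: 2^(3^4)

Step 2 incorrectly states that (a^b)^c = a^(b^c). The correct rule is (a^b)^c = a^(b×c). The actual value is (2^3)^4 = 2^12 = 4096, not 2^81 = 2417851639229258349412352.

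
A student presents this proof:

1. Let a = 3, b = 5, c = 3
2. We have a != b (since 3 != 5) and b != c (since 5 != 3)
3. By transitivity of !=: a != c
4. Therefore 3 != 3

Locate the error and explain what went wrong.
Step 3: By transitivity of !=: a != c

Step 3 incorrectly applies transitivity to the '!=' relation. Transitivity states: if a R b and b R c, then a R c. However, '!=' is not transitive. Counterexample: 3 != 5 and 5 != 3, but 3 = 3 (both equal 3). Transitivity holds for relations like <, <=, =, but not for !=.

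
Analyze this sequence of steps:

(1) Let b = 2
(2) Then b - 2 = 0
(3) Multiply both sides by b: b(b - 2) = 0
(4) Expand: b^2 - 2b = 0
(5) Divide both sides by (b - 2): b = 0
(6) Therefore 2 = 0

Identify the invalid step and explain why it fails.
Step 5: Divide both sides by (b - 2): b = 0

Step 5 divides both sides by (b - 2). However, since b = 2, we have (b - 2) = 0. Division by zero is undefined, making this step invalid.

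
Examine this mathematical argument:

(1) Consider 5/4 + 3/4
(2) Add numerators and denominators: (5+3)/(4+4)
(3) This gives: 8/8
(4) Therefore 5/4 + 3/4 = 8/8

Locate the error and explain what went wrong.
Step 2: Add numerators and denominators: (5+3)/(4+4)

Step 2 incorrectly adds fractions by separately adding numerators and denominators. This is wrong. The correct method requires a common denominator: 5/4 + 3/4 = (5×4 + 3×4)/(4×4) = 32/16 = 2. The method used gives 8/8, which is different.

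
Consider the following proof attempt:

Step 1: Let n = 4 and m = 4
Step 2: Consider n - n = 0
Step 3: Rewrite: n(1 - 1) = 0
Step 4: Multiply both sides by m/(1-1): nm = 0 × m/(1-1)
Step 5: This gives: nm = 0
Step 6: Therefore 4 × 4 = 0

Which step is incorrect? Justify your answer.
Step 4: Multiply both sides by m/(1-1): nm = 0 × m/(1-1)

Step 4 multiplies both sides by m/(1-1). However, 1-1 = 0, so this is multiplication by m/0, which is undefined. We cannot multiply by an undefined expression.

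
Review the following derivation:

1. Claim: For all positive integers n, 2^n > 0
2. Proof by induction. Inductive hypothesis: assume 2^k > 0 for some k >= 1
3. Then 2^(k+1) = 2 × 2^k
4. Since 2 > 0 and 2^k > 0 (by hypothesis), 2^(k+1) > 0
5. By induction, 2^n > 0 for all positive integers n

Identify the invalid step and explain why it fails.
Step 5: By induction, 2^n > 0 for all positive integers n

Step 5 concludes the proof by induction, but no base case was ever established. A valid induction proof requires: (1) a base case proving 2^1 > 0, and (2) an inductive step showing IF 2^k > 0 THEN 2^(k+1) > 0. Steps 2-4 correctly establish the inductive step, but without the base case the conclusion in step 5 does not follow.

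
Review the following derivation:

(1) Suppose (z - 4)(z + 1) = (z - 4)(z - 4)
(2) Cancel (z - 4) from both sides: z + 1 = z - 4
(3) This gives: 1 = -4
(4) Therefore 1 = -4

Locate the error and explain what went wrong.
Step 2: Cancel (z - 4) from both sides: z + 1 = z - 4

Step 2 cancels (z - 4) from both sides. This is only valid if (z - 4) ≠ 0, i.e., z ≠ 4. When z = 4, both sides equal zero regardless of the other factors. The correct approach requires considering z = 4 as a separate case.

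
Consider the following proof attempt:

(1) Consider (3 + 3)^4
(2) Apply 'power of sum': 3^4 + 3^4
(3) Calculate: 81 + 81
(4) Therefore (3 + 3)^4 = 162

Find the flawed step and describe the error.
Step 2: Apply 'power of sum': 3^4 + 3^4

Step 2 incorrectly applies a non-existent rule '(a+b)^n = a^n + b^n'. This is false in general. The correct expansion uses the binomial theorem. The actual value is (3 + 3)^4 = 6^4 = 1296, not 162.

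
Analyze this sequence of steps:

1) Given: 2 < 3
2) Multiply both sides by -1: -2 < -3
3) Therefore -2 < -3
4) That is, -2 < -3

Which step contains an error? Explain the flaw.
Step 2: Multiply both sides by -1: -2 < -3

Step 2 multiplies both sides by -1 but fails to reverse the inequality sign. When multiplying (or dividing) an inequality by a negative number, the direction must be reversed. Since 2 < 3, we should get -2 > -3, i.e., -2 > -3.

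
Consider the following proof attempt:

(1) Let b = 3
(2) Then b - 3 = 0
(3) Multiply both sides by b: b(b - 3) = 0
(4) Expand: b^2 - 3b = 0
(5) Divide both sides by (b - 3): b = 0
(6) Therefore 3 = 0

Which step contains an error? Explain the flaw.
Step 5: Divide both sides by (b - 3): b = 0

Step 5 divides both sides by (b - 3). However, since b = 3, we have (b - 3) = 0. Division by zero is undefined, making this step invalid.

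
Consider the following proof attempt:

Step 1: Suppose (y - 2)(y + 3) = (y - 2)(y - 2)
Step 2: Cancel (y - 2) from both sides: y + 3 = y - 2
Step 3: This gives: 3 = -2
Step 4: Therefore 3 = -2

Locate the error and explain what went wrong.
Step 2: Cancel (y - 2) from both sides: y + 3 = y - 2

Step 2 cancels (y - 2) from both sides. This is only valid if (y - 2) ≠ 0, i.e., y ≠ 2. When y = 2, both sides equal zero regardless of the other factors. The correct approach requires considering y = 2 as a separate case.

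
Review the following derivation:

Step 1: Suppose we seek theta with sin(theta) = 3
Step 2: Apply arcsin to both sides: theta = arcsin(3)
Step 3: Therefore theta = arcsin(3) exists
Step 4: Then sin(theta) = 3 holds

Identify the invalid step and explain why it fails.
Step 2: Apply arcsin to both sides: theta = arcsin(3)

Step 2 applies arcsin to 3. However, arcsin(x) is only defined for x in [-1, 1] because sin(theta) can only produce values in that range. Since |3| > 1, arcsin(3) is undefined. There is no angle whose sine equals 3.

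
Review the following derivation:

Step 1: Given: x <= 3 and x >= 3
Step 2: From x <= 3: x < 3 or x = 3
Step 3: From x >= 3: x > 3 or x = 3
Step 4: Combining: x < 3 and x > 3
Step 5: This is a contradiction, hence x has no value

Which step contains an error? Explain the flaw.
Step 4: Combining: x < 3 and x > 3

Step 4 incorrectly combines the conditions. From x <= 3 and x >= 3, the intersection is x = 3. The error treats the 'or' cases as 'and' requirements. The correct conclusion is that x = 3 is the unique solution, not that no solution exists.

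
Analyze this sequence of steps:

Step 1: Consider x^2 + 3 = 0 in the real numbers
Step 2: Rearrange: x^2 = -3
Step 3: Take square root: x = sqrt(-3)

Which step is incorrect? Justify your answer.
Step 3: Take square root: x = sqrt(-3)

Step 3 takes the square root of -3, which is negative. In the real number system, the square root of a negative number is undefined. The equation x^2 + 3 = 0 has no real solutions. Square roots of negative numbers only exist in the complex numbers.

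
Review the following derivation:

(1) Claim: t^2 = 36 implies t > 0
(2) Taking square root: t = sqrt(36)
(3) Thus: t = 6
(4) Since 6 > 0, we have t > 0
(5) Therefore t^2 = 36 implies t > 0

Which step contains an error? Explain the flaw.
Step 2: Taking square root: t = sqrt(36)

Step 2 takes the square root and assumes the positive root only. The equation t^2 = 36 actually has two solutions: t = 6 and t = -6. The proof silently assumes t > 0 without justification, then uses this assumption to conclude t > 0, which is circular. The counterexample t = -6 shows the claim is false.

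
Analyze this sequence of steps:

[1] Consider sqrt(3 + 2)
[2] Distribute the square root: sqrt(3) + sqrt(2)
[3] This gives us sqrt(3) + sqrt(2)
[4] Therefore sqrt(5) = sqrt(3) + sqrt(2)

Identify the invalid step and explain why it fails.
Step 2: Distribute the square root: sqrt(3) + sqrt(2)

Step 2 incorrectly 'distributes' the square root over addition. The square root function does not distribute: sqrt(a + b) ≠ sqrt(a) + sqrt(b). In fact, sqrt(3 + 2) = sqrt(5) ≈ 2.2361, while sqrt(3) + sqrt(2) ≈ 3.1463.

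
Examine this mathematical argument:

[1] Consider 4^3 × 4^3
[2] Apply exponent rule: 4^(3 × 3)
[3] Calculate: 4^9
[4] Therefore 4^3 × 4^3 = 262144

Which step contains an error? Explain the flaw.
Step 2: Apply exponent rule: 4^(3 × 3)

Step 2 incorrectly states that a^b × a^c = a^(b×c). The correct rule is a^b × a^c = a^(b+c). The actual value is 4^3 × 4^3 = 4^6 = 4096, not 4^9 = 262144.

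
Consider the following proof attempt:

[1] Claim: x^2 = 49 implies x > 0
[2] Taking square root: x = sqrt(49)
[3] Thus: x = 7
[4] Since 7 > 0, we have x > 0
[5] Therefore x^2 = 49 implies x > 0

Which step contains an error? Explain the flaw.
Step 2: Taking square root: x = sqrt(49)

Step 2 takes the square root and assumes the positive root only. The equation x^2 = 49 actually has two solutions: x = 7 and x = -7. The proof silently assumes x > 0 without justification, then uses this assumption to conclude x > 0, which is circular. The counterexample x = -7 shows the claim is false.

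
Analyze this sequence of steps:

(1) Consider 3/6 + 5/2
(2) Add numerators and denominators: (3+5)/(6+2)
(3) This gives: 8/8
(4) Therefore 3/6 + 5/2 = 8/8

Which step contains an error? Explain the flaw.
Step 2: Add numerators and denominators: (3+5)/(6+2)

Step 2 incorrectly adds fractions by separately adding numerators and denominators. This is wrong. The correct method requires a common denominator: 3/6 + 5/2 = (3×2 + 5×6)/(6×2) = 36/12 = 3. The method used gives 8/8, which is different.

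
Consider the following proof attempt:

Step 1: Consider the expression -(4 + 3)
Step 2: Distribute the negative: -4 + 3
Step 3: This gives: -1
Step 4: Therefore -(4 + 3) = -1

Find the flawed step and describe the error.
Step 2: Distribute the negative: -4 + 3

Step 2 incorrectly distributes the negative sign. The correct distribution is -(4 + 3) = -4 - 3 = -7. The negative must be applied to both terms, not just the first. The error treats -(4 + 3) as -4 + 3, which equals -1 instead of -7.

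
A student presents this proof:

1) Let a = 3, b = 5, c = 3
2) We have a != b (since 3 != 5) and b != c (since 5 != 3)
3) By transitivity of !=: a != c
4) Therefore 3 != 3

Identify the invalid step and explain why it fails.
Step 3: By transitivity of !=: a != c

Step 3 incorrectly applies transitivity to the '!=' relation. Transitivity states: if a R b and b R c, then a R c. However, '!=' is not transitive. Counterexample: 3 != 5 and 5 != 3, but 3 = 3 (both equal 3). Transitivity holds for relations like <, <=, =, but not for !=.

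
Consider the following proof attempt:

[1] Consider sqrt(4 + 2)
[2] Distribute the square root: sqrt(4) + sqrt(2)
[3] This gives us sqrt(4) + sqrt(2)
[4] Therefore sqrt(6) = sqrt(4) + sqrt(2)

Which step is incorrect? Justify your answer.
Step 2: Distribute the square root: sqrt(4) + sqrt(2)

Step 2 incorrectly 'distributes' the square root over addition. The square root function does not distribute: sqrt(a + b) ≠ sqrt(a) + sqrt(b). In fact, sqrt(4 + 2) = sqrt(6) ≈ 2.4495, while sqrt(4) + sqrt(2) ≈ 3.4142.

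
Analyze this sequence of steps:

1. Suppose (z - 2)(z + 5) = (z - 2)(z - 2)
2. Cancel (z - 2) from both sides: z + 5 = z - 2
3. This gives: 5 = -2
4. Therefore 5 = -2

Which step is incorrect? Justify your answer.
Step 2: Cancel (z - 2) from both sides: z + 5 = z - 2

Step 2 cancels (z - 2) from both sides. This is only valid if (z - 2) ≠ 0, i.e., z ≠ 2. When z = 2, both sides equal zero regardless of the other factors. The correct approach requires considering z = 2 as a separate case.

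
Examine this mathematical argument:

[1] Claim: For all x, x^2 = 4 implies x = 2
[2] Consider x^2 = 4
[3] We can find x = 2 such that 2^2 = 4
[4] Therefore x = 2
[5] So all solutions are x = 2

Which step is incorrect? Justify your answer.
Step 4: Therefore x = 2

Step 4 incorrectly concludes that x = 2 is the only solution. The proof shows that x = 2 is A solution (existence), but does not show it is the ONLY solution (uniqueness). In fact, x = -2 is also a solution since (-2)^2 = 4. Finding one solution doesn't prove there are no others.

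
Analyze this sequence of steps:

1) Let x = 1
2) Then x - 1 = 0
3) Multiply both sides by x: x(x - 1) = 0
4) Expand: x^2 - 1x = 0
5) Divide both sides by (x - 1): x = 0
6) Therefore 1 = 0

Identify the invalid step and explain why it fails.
Step 5: Divide both sides by (x - 1): x = 0

Step 5 divides both sides by (x - 1). However, since x = 1, we have (x - 1) = 0. Division by zero is undefined, making this step invalid.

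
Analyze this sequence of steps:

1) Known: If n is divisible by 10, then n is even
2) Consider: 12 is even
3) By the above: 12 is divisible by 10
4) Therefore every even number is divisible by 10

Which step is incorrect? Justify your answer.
Step 3: By the above: 12 is divisible by 10

Step 3 commits the fallacy of affirming the consequent. The known fact 'divisible by 10 → even' does NOT imply 'even → divisible by 10'. That would be the converse, which is false. For example, 12 is even but 12 ÷ 10 = 1.20, which is not an integer.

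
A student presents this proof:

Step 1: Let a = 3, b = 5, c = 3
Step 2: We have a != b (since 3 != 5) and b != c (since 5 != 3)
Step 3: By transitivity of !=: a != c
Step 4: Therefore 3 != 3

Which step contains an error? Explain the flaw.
Step 3: By transitivity of !=: a != c

Step 3 incorrectly applies transitivity to the '!=' relation. Transitivity states: if a R b and b R c, then a R c. However, '!=' is not transitive. Counterexample: 3 != 5 and 5 != 3, but 3 = 3 (both equal 3). Transitivity holds for relations like <, <=, =, but not for !=.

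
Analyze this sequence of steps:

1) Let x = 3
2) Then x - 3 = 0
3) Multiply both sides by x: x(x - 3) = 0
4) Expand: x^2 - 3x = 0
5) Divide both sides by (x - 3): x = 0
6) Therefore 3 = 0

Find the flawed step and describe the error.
Step 5: Divide both sides by (x - 3): x = 0

Step 5 divides both sides by (x - 3). However, since x = 3, we have (x - 3) = 0. Division by zero is undefined, making this step invalid.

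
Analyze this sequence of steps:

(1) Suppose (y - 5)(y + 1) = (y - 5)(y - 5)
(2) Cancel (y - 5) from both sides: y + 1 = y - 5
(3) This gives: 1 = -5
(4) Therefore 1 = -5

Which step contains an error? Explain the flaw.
Step 2: Cancel (y - 5) from both sides: y + 1 = y - 5

Step 2 cancels (y - 5) from both sides. This is only valid if (y - 5) ≠ 0, i.e., y ≠ 5. When y = 5, both sides equal zero regardless of the other factors. The correct approach requires considering y = 5 as a separate case.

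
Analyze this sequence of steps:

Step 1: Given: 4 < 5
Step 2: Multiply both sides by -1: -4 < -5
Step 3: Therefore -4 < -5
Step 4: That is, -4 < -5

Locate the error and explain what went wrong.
Step 2: Multiply both sides by -1: -4 < -5

Step 2 multiplies both sides by -1 but fails to reverse the inequality sign. When multiplying (or dividing) an inequality by a negative number, the direction must be reversed. Since 4 < 5, we should get -4 > -5, i.e., -4 > -5.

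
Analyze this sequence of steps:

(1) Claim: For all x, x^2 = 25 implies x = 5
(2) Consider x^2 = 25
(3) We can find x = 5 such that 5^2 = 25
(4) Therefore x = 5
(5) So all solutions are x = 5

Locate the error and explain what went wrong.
Step 4: Therefore x = 5

Step 4 incorrectly concludes that x = 5 is the only solution. The proof shows that x = 5 is A solution (existence), but does not show it is the ONLY solution (uniqueness). In fact, x = -5 is also a solution since (-5)^2 = 25. Finding one solution doesn't prove there are no others.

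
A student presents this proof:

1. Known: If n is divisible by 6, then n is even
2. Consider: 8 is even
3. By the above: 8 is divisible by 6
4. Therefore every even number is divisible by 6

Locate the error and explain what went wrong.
Step 3: By the above: 8 is divisible by 6

Step 3 commits the fallacy of affirming the consequent. The known fact 'divisible by 6 → even' does NOT imply 'even → divisible by 6'. That would be the converse, which is false. For example, 8 is even but 8 ÷ 6 = 1.33, which is not an integer.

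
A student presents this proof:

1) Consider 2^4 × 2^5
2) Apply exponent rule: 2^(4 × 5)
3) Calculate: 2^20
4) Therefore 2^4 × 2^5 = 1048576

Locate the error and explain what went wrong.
Step 2: Apply exponent rule: 2^(4 × 5)

Step 2 incorrectly states that a^b × a^c = a^(b×c). The correct rule is a^b × a^c = a^(b+c). The actual value is 2^4 × 2^5 = 2^9 = 512, not 2^20 = 1048576.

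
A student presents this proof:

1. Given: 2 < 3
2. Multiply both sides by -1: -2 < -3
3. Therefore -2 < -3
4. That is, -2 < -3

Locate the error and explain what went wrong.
Step 2: Multiply both sides by -1: -2 < -3

Step 2 multiplies both sides by -1 but fails to reverse the inequality sign. When multiplying (or dividing) an inequality by a negative number, the direction must be reversed. Since 2 < 3, we should get -2 > -3, i.e., -2 > -3.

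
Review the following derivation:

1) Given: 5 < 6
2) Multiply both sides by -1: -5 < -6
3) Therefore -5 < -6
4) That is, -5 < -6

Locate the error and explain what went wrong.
Step 2: Multiply both sides by -1: -5 < -6

Step 2 multiplies both sides by -1 but fails to reverse the inequality sign. When multiplying (or dividing) an inequality by a negative number, the direction must be reversed. Since 5 < 6, we should get -5 > -6, i.e., -5 > -6.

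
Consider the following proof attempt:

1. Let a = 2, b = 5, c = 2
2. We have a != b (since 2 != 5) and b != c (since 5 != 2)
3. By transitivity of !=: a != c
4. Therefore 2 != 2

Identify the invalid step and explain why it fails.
Step 3: By transitivity of !=: a != c

Step 3 incorrectly applies transitivity to the '!=' relation. Transitivity states: if a R b and b R c, then a R c. However, '!=' is not transitive. Counterexample: 2 != 5 and 5 != 2, but 2 = 2 (both equal 2). Transitivity holds for relations like <, <=, =, but not for !=.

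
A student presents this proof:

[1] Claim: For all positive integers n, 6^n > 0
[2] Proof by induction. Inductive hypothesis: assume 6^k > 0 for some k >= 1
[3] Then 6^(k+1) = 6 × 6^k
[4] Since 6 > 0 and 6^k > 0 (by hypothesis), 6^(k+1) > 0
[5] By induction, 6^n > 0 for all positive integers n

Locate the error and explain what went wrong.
Step 5: By induction, 6^n > 0 for all positive integers n

Step 5 concludes the proof by induction, but no base case was ever established. A valid induction proof requires: (1) a base case proving 6^1 > 0, and (2) an inductive step showing IF 6^k > 0 THEN 6^(k+1) > 0. Steps 2-4 correctly establish the inductive step, but without the base case the conclusion in step 5 does not follow.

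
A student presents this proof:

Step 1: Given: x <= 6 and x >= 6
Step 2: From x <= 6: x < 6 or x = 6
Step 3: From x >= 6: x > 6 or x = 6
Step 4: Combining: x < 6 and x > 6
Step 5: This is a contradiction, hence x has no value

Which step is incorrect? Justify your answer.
Step 4: Combining: x < 6 and x > 6

Step 4 incorrectly combines the conditions. From x <= 6 and x >= 6, the intersection is x = 6. The error treats the 'or' cases as 'and' requirements. The correct conclusion is that x = 6 is the unique solution, not that no solution exists.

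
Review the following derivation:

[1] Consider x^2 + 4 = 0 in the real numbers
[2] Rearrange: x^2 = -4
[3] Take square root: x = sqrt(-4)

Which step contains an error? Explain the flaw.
Step 3: Take square root: x = sqrt(-4)

Step 3 takes the square root of -4, which is negative. In the real number system, the square root of a negative number is undefined. The equation x^2 + 4 = 0 has no real solutions. Square roots of negative numbers only exist in the complex numbers.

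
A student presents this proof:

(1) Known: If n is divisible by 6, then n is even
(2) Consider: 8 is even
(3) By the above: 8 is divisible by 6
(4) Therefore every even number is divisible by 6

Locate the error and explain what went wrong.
Step 3: By the above: 8 is divisible by 6

Step 3 commits the fallacy of affirming the consequent. The known fact 'divisible by 6 → even' does NOT imply 'even → divisible by 6'. That would be the converse, which is false. For example, 8 is even but 8 ÷ 6 = 1.33, which is not an integer.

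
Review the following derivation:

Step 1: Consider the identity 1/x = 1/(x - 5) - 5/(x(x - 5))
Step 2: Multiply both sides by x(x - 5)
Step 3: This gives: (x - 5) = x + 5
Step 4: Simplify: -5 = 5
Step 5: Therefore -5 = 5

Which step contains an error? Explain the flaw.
Step 3: This gives: (x - 5) = x + 5

Step 3 makes a sign error when clearing denominators. Multiplying -5/(x(x - 5)) by x(x - 5) gives -5, not +5. The correct result is (x - 5) = x - 5, which is trivially true, not (x - 5) = x + 5. (Step 1 is a valid identity: 1/(x - 5) - 5/(x(x - 5)) = (x - 5)/(x(x - 5)) = 1/x.)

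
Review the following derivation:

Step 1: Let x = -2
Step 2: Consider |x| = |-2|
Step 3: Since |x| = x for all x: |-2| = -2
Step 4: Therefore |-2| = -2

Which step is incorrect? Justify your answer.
Step 3: Since |x| = x for all x: |-2| = -2

Step 3 incorrectly states that |x| = x for all x. The correct definition is |x| = x when x >= 0, and |x| = -x when x < 0. Since -2 < 0, we have |-2| = -(-2) = 2, not -2.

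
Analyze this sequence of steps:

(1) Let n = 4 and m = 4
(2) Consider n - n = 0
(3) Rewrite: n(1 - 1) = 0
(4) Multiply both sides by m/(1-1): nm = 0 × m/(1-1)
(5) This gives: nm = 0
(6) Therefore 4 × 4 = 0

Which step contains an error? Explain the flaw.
Step 4: Multiply both sides by m/(1-1): nm = 0 × m/(1-1)

Step 4 multiplies both sides by m/(1-1). However, 1-1 = 0, so this is multiplication by m/0, which is undefined. We cannot multiply by an undefined expression.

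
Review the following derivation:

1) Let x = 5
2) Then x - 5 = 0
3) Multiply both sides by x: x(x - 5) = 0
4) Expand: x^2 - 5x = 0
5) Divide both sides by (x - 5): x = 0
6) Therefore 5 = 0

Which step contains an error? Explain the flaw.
Step 5: Divide both sides by (x - 5): x = 0

Step 5 divides both sides by (x - 5). However, since x = 5, we have (x - 5) = 0. Division by zero is undefined, making this step invalid.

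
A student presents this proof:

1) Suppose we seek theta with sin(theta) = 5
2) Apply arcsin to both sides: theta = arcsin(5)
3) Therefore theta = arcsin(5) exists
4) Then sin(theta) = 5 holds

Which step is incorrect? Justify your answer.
Step 2: Apply arcsin to both sides: theta = arcsin(5)

Step 2 applies arcsin to 5. However, arcsin(x) is only defined for x in [-1, 1] because sin(theta) can only produce values in that range. Since |5| > 1, arcsin(5) is undefined. There is no angle whose sine equals 5.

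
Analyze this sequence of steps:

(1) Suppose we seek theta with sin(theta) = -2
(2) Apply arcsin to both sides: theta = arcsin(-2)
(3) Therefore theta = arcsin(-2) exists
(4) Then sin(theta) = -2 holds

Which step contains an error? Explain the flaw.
Step 2: Apply arcsin to both sides: theta = arcsin(-2)

Step 2 applies arcsin to -2. However, arcsin(x) is only defined for x in [-1, 1] because sin(theta) can only produce values in that range. Since |-2| > 1, arcsin(-2) is undefined. There is no angle whose sine equals -2.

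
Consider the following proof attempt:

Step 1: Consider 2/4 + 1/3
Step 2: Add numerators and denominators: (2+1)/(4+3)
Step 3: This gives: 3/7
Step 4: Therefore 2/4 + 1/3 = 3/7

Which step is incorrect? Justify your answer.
Step 2: Add numerators and denominators: (2+1)/(4+3)

Step 2 incorrectly adds fractions by separately adding numerators and denominators. This is wrong. The correct method requires a common denominator: 2/4 + 1/3 = (2×3 + 1×4)/(4×3) = 10/12 = 5/6. The method used gives 3/7, which is different.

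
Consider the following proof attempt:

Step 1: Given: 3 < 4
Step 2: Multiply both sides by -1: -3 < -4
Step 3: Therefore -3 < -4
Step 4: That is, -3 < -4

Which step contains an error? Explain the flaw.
Step 2: Multiply both sides by -1: -3 < -4

Step 2 multiplies both sides by -1 but fails to reverse the inequality sign. When multiplying (or dividing) an inequality by a negative number, the direction must be reversed. Since 3 < 4, we should get -3 > -4, i.e., -3 > -4.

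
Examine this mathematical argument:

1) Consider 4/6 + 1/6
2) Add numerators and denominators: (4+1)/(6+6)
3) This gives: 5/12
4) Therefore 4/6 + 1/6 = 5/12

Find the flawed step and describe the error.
Step 2: Add numerators and denominators: (4+1)/(6+6)

Step 2 incorrectly adds fractions by separately adding numerators and denominators. This is wrong. The correct method requires a common denominator: 4/6 + 1/6 = (4×6 + 1×6)/(6×6) = 30/36 = 5/6. The method used gives 5/12, which is different.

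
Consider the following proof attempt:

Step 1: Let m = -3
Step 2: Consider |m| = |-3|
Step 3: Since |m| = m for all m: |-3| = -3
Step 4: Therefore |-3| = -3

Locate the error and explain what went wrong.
Step 3: Since |m| = m for all m: |-3| = -3

Step 3 incorrectly states that |m| = m for all m. The correct definition is |m| = m when m >= 0, and |m| = -m when m < 0. Since -3 < 0, we have |-3| = -(-3) = 3, not -3.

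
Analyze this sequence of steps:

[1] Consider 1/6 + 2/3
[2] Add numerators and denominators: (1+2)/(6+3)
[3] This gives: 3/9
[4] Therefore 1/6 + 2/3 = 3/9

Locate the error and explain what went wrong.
Step 2: Add numerators and denominators: (1+2)/(6+3)

Step 2 incorrectly adds fractions by separately adding numerators and denominators. This is wrong. The correct method requires a common denominator: 1/6 + 2/3 = (1×3 + 2×6)/(6×3) = 15/18 = 5/6. The method used gives 3/9, which is different.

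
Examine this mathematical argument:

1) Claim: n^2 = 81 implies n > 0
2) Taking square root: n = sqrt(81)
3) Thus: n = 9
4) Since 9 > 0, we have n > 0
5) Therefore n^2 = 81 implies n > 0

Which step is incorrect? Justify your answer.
Step 2: Taking square root: n = sqrt(81)

Step 2 takes the square root and assumes the positive root only. The equation n^2 = 81 actually has two solutions: n = 9 and n = -9. The proof silently assumes n > 0 without justification, then uses this assumption to conclude n > 0, which is circular. The counterexample n = -9 shows the claim is false.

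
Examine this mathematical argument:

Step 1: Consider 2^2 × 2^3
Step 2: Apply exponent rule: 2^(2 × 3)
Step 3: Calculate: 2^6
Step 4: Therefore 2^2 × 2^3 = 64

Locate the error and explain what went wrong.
Step 2: Apply exponent rule: 2^(2 × 3)

Step 2 incorrectly states that a^b × a^c = a^(b×c). The correct rule is a^b × a^c = a^(b+c). The actual value is 2^2 × 2^3 = 2^5 = 32, not 2^6 = 64.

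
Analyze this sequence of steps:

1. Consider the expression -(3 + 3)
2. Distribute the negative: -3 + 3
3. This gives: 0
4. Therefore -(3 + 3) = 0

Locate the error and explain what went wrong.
Step 2: Distribute the negative: -3 + 3

Step 2 incorrectly distributes the negative sign. The correct distribution is -(3 + 3) = -3 - 3 = -6. The negative must be applied to both terms, not just the first. The error treats -(3 + 3) as -3 + 3, which equals 0 instead of -6.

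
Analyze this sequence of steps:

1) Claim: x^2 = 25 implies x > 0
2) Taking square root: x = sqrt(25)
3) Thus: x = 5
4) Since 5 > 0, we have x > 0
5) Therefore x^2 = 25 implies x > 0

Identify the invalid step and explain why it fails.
Step 2: Taking square root: x = sqrt(25)

Step 2 takes the square root and assumes the positive root only. The equation x^2 = 25 actually has two solutions: x = 5 and x = -5. The proof silently assumes x > 0 without justification, then uses this assumption to conclude x > 0, which is circular. The counterexample x = -5 shows the claim is false.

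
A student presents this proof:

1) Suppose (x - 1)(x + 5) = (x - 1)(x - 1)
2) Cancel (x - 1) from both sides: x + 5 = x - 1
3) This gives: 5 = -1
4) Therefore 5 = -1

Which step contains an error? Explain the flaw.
Step 2: Cancel (x - 1) from both sides: x + 5 = x - 1

Step 2 cancels (x - 1) from both sides. This is only valid if (x - 1) ≠ 0, i.e., x ≠ 1. When x = 1, both sides equal zero regardless of the other factors. The correct approach requires considering x = 1 as a separate case.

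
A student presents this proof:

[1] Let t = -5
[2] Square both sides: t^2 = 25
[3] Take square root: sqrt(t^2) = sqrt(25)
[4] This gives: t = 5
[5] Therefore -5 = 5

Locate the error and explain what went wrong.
Step 4: This gives: t = 5

Step 4 incorrectly states that sqrt(t^2) = t. The correct identity is sqrt(t^2) = |t|. Since t = -5 < 0, we have sqrt(t^2) = |-5| = 5, not t = -5.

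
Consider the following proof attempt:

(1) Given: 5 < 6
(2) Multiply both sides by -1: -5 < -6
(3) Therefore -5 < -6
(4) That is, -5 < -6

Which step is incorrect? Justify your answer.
Step 2: Multiply both sides by -1: -5 < -6

Step 2 multiplies both sides by -1 but fails to reverse the inequality sign. When multiplying (or dividing) an inequality by a negative number, the direction must be reversed. Since 5 < 6, we should get -5 > -6, i.e., -5 > -6.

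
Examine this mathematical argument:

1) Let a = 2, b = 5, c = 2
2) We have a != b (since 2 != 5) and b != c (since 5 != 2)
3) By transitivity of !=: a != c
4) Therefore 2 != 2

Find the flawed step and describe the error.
Step 3: By transitivity of !=: a != c

Step 3 incorrectly applies transitivity to the '!=' relation. Transitivity states: if a R b and b R c, then a R c. However, '!=' is not transitive. Counterexample: 2 != 5 and 5 != 2, but 2 = 2 (both equal 2). Transitivity holds for relations like <, <=, =, but not for !=.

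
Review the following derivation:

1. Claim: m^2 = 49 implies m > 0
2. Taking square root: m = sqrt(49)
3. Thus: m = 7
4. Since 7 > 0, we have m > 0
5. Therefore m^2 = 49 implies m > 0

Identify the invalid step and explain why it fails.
Step 2: Taking square root: m = sqrt(49)

Step 2 takes the square root and assumes the positive root only. The equation m^2 = 49 actually has two solutions: m = 7 and m = -7. The proof silently assumes m > 0 without justification, then uses this assumption to conclude m > 0, which is circular. The counterexample m = -7 shows the claim is false.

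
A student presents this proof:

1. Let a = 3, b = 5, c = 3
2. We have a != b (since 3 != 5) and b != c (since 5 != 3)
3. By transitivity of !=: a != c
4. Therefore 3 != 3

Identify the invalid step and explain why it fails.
Step 3: By transitivity of !=: a != c

Step 3 incorrectly applies transitivity to the '!=' relation. Transitivity states: if a R b and b R c, then a R c. However, '!=' is not transitive. Counterexample: 3 != 5 and 5 != 3, but 3 = 3 (both equal 3). Transitivity holds for relations like <, <=, =, but not for !=.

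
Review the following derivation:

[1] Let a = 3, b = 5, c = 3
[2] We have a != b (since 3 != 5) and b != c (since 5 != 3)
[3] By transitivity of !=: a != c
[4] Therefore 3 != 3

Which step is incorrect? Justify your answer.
Step 3: By transitivity of !=: a != c

Step 3 incorrectly applies transitivity to the '!=' relation. Transitivity states: if a R b and b R c, then a R c. However, '!=' is not transitive. Counterexample: 3 != 5 and 5 != 3, but 3 = 3 (both equal 3). Transitivity holds for relations like <, <=, =, but not for !=.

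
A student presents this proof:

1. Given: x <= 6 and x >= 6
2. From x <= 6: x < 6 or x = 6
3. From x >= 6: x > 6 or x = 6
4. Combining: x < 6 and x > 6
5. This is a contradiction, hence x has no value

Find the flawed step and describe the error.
Step 4: Combining: x < 6 and x > 6

Step 4 incorrectly combines the conditions. From x <= 6 and x >= 6, the intersection is x = 6. The error treats the 'or' cases as 'and' requirements. The correct conclusion is that x = 6 is the unique solution, not that no solution exists.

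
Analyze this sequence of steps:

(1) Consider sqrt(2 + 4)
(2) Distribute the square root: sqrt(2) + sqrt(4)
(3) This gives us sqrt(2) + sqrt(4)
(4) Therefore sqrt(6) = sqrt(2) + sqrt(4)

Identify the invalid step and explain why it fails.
Step 2: Distribute the square root: sqrt(2) + sqrt(4)

Step 2 incorrectly 'distributes' the square root over addition. The square root function does not distribute: sqrt(a + b) ≠ sqrt(a) + sqrt(b). In fact, sqrt(2 + 4) = sqrt(6) ≈ 2.4495, while sqrt(2) + sqrt(4) ≈ 3.4142.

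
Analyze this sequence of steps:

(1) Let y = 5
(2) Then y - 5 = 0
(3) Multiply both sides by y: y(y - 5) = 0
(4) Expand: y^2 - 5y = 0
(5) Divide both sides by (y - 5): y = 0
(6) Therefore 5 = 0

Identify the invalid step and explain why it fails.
Step 5: Divide both sides by (y - 5): y = 0

Step 5 divides both sides by (y - 5). However, since y = 5, we have (y - 5) = 0. Division by zero is undefined, making this step invalid.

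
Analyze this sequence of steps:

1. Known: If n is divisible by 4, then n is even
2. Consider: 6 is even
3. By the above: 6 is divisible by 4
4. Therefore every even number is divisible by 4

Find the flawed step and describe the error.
Step 3: By the above: 6 is divisible by 4

Step 3 commits the fallacy of affirming the consequent. The known fact 'divisible by 4 → even' does NOT imply 'even → divisible by 4'. That would be the converse, which is false. For example, 6 is even but 6 ÷ 4 = 1.50, which is not an integer.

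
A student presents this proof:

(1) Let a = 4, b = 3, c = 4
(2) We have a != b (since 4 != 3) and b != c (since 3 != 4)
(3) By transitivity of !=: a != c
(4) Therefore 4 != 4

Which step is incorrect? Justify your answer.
Step 3: By transitivity of !=: a != c

Step 3 incorrectly applies transitivity to the '!=' relation. Transitivity states: if a R b and b R c, then a R c. However, '!=' is not transitive. Counterexample: 4 != 3 and 3 != 4, but 4 = 4 (both equal 4). Transitivity holds for relations like <, <=, =, but not for !=.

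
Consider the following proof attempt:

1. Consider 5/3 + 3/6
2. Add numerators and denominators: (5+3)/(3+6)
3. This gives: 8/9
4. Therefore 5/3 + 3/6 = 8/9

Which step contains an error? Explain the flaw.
Step 2: Add numerators and denominators: (5+3)/(3+6)

Step 2 incorrectly adds fractions by separately adding numerators and denominators. This is wrong. The correct method requires a common denominator: 5/3 + 3/6 = (5×6 + 3×3)/(3×6) = 39/18 = 13/6. The method used gives 8/9, which is different.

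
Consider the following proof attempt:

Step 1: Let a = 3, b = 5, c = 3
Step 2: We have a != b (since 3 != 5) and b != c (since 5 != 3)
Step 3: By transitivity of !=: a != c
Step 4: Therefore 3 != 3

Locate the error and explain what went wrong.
Step 3: By transitivity of !=: a != c

Step 3 incorrectly applies transitivity to the '!=' relation. Transitivity states: if a R b and b R c, then a R c. However, '!=' is not transitive. Counterexample: 3 != 5 and 5 != 3, but 3 = 3 (both equal 3). Transitivity holds for relations like <, <=, =, but not for !=.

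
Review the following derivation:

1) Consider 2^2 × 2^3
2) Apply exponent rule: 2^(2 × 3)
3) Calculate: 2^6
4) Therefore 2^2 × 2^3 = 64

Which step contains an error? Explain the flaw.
Step 2: Apply exponent rule: 2^(2 × 3)

Step 2 incorrectly states that a^b × a^c = a^(b×c). The correct rule is a^b × a^c = a^(b+c). The actual value is 2^2 × 2^3 = 2^5 = 32, not 2^6 = 64.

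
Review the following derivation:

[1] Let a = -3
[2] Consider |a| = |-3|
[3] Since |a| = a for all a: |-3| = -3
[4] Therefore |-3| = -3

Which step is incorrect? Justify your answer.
Step 3: Since |a| = a for all a: |-3| = -3

Step 3 incorrectly states that |a| = a for all a. The correct definition is |a| = a when a >= 0, and |a| = -a when a < 0. Since -3 < 0, we have |-3| = -(-3) = 3, not -3.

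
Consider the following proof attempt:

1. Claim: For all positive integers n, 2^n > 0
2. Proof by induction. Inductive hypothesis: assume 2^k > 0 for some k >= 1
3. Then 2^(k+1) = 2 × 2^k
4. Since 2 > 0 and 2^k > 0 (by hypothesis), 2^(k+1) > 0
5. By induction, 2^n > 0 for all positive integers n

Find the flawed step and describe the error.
Step 5: By induction, 2^n > 0 for all positive integers n

Step 5 concludes the proof by induction, but no base case was ever established. A valid induction proof requires: (1) a base case proving 2^1 > 0, and (2) an inductive step showing IF 2^k > 0 THEN 2^(k+1) > 0. Steps 2-4 correctly establish the inductive step, but without the base case the conclusion in step 5 does not follow.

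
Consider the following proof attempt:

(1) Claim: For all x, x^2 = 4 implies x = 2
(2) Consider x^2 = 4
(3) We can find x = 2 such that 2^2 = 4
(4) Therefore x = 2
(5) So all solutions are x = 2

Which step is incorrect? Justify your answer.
Step 4: Therefore x = 2

Step 4 incorrectly concludes that x = 2 is the only solution. The proof shows that x = 2 is A solution (existence), but does not show it is the ONLY solution (uniqueness). In fact, x = -2 is also a solution since (-2)^2 = 4. Finding one solution doesn't prove there are no others.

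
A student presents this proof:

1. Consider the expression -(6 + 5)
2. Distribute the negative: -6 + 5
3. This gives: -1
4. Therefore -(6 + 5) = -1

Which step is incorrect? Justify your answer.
Step 2: Distribute the negative: -6 + 5

Step 2 incorrectly distributes the negative sign. The correct distribution is -(6 + 5) = -6 - 5 = -11. The negative must be applied to both terms, not just the first. The error treats -(6 + 5) as -6 + 5, which equals -1 instead of -11.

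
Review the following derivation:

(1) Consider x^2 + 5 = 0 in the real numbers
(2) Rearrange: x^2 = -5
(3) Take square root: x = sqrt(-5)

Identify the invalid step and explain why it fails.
Step 3: Take square root: x = sqrt(-5)

Step 3 takes the square root of -5, which is negative. In the real number system, the square root of a negative number is undefined. The equation x^2 + 5 = 0 has no real solutions. Square roots of negative numbers only exist in the complex numbers.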